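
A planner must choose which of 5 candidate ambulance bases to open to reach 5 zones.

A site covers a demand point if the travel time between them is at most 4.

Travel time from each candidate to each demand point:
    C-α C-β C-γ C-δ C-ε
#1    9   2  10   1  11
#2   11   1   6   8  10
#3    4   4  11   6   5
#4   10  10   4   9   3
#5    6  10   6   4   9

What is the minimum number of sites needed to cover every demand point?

3

Coverage sets (demand points within 4 of each site):
  #1: {C-β, C-δ}
  #2: {C-β}
  #3: {C-α, C-β}
  #4: {C-γ, C-ε}
  #5: {C-δ}
No 2 sites suffice: every size-2 union leaves at least one demand point uncovered.
But {#1, #3, #4} covers everything, so the minimum is 3.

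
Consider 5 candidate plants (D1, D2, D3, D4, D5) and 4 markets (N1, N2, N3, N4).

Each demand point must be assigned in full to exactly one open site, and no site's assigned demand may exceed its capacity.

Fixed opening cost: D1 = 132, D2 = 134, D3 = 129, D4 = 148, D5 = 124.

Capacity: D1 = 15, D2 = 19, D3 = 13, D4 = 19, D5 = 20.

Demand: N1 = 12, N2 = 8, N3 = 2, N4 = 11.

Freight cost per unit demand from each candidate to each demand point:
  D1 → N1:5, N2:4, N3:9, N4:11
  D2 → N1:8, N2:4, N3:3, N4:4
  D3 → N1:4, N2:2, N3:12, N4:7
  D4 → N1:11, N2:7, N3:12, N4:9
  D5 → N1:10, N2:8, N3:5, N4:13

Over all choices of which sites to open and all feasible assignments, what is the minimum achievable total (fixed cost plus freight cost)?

Open {D1, D2}; cheapest assignment that respects the capacities:
  D1 (cap 15, load 14): N1, N3 — cost 12×5 + 2×9 = 78
  D2 (cap 19, load 19): N2, N4 — cost 8×4 + 11×4 = 76
  Shipping 154, fixed 266 → total 420.
  Any other capacity-feasible assignment to {D1, D2} ships for at least 154.
Compare {D2, D5}: its best feasible assignment gives total 464.
Compare {D1, D4}: its best feasible assignment gives total 513.
Every other set of open sites that can feasibly serve all demand totals ≥ 464 even under its best assignment. Minimum: 420.

420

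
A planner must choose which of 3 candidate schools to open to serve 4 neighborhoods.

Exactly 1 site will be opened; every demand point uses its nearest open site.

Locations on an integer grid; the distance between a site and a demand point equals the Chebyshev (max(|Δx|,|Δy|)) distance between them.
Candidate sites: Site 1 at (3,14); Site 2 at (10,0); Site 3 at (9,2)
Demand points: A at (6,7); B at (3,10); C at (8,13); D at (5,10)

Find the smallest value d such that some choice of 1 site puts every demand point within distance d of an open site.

7

Open {Site 1}.
  Farthest demand point is A at distance 7 (to Site 1); all others are ≤ 7.
With {Site 3} the worst case is 11.
With {Site 2} the worst case is 13.
No size-1 selection achieves below 7.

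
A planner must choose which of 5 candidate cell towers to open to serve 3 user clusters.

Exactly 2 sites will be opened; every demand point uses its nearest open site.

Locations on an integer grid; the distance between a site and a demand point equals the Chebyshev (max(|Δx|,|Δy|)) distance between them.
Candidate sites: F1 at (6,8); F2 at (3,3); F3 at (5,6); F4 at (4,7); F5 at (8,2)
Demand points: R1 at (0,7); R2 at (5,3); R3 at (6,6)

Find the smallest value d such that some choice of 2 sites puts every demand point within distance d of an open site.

4

Open {F1, F2}.
  Farthest demand point is R1 at distance 4 (to F2); all others are ≤ 4.
With {F1, F4} the worst case is 4.
With {F2, F3} the worst case is 4.
No size-2 selection achieves below 4.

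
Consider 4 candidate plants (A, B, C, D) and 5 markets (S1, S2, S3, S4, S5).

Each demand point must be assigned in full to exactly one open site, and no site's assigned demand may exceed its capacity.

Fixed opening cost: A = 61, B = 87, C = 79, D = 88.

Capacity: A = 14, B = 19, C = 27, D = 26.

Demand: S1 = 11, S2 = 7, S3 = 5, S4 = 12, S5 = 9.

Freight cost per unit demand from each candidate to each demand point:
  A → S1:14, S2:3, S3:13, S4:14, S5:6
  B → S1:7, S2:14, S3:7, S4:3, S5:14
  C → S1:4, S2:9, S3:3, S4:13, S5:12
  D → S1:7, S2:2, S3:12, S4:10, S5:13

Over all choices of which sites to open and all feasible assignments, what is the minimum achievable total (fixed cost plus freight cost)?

Open {A, B, C}; cheapest assignment that respects the capacities:
  A (cap 14, load 9): S5 — cost 9×6 = 54
  B (cap 19, load 12): S4 — cost 12×3 = 36
  C (cap 27, load 23): S1, S2, S3 — cost 11×4 + 7×9 + 5×3 = 122
  Shipping 212, fixed 227 → total 439.
  Any other capacity-feasible assignment to {A, B, C} ships for at least 212.
Compare {B, C}: its best feasible assignment gives total 452.
Compare {A, B, D}: its best feasible assignment gives total 452.
Every other set of open sites that can feasibly serve all demand totals ≥ 452 even under its best assignment. Minimum: 439.

439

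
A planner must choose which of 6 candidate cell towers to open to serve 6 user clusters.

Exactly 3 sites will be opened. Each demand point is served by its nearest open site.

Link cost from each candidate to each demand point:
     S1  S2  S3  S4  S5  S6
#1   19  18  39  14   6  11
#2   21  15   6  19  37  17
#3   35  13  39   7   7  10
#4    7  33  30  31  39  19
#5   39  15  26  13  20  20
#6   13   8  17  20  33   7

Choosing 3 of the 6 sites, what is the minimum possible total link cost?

48

Open {#2, #3, #6}.
  S1→#6 13, S2→#6 8, S3→#2 6, S4→#3 7, S5→#3 7, S6→#6 7  ⇒ total 48.
Compare {#2, #3, #4}: total 50.
Compare {#3, #4, #6}: total 53.
No size-3 selection does better; minimum is 48.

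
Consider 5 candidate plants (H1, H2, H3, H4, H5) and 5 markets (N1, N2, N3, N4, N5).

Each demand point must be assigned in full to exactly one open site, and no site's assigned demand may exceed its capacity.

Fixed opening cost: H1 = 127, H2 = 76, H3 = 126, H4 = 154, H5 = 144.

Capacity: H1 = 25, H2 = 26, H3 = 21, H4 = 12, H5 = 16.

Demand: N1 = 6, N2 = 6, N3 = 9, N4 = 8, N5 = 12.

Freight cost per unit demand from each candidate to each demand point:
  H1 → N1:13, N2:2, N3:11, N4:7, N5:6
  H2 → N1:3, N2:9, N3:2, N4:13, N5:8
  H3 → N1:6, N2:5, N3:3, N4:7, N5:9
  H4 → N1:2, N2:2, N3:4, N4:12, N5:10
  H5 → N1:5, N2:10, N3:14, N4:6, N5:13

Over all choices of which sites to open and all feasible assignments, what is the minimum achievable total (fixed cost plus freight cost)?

Open {H1, H2}; cheapest assignment that respects the capacities:
  H1 (cap 25, load 20): N4, N5 — cost 8×7 + 12×6 = 128
  H2 (cap 26, load 21): N1, N2, N3 — cost 6×3 + 6×9 + 9×2 = 90
  Shipping 218, fixed 203 → total 421.
  Any other capacity-feasible assignment to {H1, H2} ships for at least 218.
Compare {H2, H3}: its best feasible assignment gives total 438.
Compare {H1, H3}: its best feasible assignment gives total 474.
Every other set of open sites that can feasibly serve all demand totals ≥ 438 even under its best assignment. Minimum: 421.

421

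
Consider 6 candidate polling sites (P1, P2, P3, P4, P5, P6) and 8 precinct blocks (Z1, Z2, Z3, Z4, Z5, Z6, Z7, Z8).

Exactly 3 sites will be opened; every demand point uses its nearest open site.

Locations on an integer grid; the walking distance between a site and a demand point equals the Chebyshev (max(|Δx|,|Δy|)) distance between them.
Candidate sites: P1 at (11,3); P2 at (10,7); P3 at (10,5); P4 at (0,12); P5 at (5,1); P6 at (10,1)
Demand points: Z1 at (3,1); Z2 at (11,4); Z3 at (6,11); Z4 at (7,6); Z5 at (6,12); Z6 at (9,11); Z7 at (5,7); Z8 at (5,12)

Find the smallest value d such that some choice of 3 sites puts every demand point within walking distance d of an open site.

5

Open {P1, P2, P5}.
  Farthest demand point is Z5 at walking distance 5 (to P2); all others are ≤ 5.
With {P2, P3, P5} the worst case is 5.
With {P2, P4, P5} the worst case is 5.
No size-3 selection achieves below 5.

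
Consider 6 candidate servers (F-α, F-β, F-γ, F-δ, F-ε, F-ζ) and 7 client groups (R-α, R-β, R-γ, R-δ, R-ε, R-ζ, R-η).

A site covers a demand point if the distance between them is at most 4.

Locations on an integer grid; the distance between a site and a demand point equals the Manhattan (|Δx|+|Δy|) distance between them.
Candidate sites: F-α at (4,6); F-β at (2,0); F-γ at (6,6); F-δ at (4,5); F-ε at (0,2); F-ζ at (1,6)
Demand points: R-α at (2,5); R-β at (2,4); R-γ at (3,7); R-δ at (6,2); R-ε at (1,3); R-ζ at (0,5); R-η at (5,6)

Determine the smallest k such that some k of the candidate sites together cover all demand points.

Coverage sets (demand points within 4 of each site):
  F-α: {R-α, R-β, R-γ, R-η}
  F-β: {R-β, R-ε}
  F-γ: {R-γ, R-δ, R-η}
  F-δ: {R-α, R-β, R-γ, R-ζ, R-η}
  F-ε: {R-β, R-ε, R-ζ}
  F-ζ: {R-α, R-β, R-γ, R-ε, R-ζ, R-η}
No single site covers all 7 demand points.
But {F-γ, F-ζ} covers everything, so the minimum is 2.

2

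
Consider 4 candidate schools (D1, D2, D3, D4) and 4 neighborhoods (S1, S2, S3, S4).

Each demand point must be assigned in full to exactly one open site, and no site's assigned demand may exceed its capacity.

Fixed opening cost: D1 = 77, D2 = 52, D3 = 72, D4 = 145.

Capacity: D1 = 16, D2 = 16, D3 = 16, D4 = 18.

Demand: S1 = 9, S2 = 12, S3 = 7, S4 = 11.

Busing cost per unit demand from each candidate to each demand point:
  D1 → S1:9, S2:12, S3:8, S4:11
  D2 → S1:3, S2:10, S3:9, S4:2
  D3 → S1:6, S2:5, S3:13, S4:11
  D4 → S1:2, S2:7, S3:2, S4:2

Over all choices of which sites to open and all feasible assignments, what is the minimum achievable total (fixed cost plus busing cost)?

383

Open {D2, D3, D4}; cheapest assignment that respects the capacities:
  D2 (cap 16, load 11): S4 — cost 11×2 = 22
  D3 (cap 16, load 12): S2 — cost 12×5 = 60
  D4 (cap 18, load 16): S1, S3 — cost 9×2 + 7×2 = 32
  Shipping 114, fixed 269 → total 383.
  Any other capacity-feasible assignment to {D2, D3, D4} ships for at least 114.
Compare {D1, D2, D3}: its best feasible assignment gives total 420.
Compare {D1, D2, D3, D4}: its best feasible assignment gives total 460.
Every other set of open sites that can feasibly serve all demand totals ≥ 420 even under its best assignment. Minimum: 383.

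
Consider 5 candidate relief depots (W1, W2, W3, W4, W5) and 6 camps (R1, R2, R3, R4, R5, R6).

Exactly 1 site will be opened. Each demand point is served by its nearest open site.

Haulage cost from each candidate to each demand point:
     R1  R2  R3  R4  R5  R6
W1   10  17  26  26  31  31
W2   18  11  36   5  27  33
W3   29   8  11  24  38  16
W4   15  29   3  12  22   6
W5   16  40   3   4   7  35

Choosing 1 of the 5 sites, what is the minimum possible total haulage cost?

Open {W4}.
  R1→W4 15, R2→W4 29, R3→W4 3, R4→W4 12, R5→W4 22, R6→W4 6  ⇒ total 87.
Compare {W5}: total 105.
Compare {W3}: total 126.
No size-1 selection does better; minimum is 87.

87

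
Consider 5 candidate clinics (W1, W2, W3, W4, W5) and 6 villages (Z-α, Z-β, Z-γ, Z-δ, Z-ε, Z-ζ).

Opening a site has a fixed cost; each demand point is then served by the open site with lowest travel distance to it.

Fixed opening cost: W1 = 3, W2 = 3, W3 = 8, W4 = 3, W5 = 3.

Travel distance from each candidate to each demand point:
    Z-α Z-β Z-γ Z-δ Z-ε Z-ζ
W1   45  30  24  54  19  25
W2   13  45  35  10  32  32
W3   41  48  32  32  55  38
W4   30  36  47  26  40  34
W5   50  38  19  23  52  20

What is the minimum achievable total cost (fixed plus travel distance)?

120

Open {W1, W2, W5}: assign each demand point to its cheapest open site.
  Z-α→W2 13, Z-β→W1 30, Z-γ→W5 19, Z-δ→W2 10, Z-ε→W1 19, Z-ζ→W5 20
  travel distance 111, fixed 9 → total 120.
Compare {W1, W2, W4, W5}: travel distance 111 + fixed 12 = 123.
Compare {W1, W2}: travel distance 121 + fixed 6 = 127.
Compare {W1, W2, W3, W5}: travel distance 111 + fixed 17 = 128.
All other subsets cost ≥ 123. Minimum total cost: 120.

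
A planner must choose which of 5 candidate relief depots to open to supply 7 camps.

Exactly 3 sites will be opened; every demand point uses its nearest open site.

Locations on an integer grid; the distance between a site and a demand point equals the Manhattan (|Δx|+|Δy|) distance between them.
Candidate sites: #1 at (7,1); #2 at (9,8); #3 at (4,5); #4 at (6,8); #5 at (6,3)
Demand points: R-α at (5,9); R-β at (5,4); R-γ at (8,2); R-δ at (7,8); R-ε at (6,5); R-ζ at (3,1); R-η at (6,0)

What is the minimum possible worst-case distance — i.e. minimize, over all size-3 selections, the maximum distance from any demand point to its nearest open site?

4

Open {#1, #3, #4}.
  Farthest demand point is R-ζ at distance 4 (to #1); all others are ≤ 4.
With {#1, #4, #5} the worst case is 4.
With {#1, #2, #3} the worst case is 5.
No size-3 selection achieves below 4.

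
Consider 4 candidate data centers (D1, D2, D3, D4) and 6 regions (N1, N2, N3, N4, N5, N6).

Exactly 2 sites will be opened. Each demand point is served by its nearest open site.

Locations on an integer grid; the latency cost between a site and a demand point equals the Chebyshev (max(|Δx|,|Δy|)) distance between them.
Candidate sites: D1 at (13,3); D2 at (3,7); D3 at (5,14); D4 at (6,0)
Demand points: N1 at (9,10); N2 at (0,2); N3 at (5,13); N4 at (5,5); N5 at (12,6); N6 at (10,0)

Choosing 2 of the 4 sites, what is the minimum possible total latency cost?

Open {D1, D2}.
  N1→D2 6, N2→D2 5, N3→D2 6, N4→D2 2, N5→D1 3, N6→D1 3  ⇒ total 25.
Compare {D3, D4}: total 26.
Compare {D2, D3}: total 27.
No size-2 selection does better; minimum is 25.

25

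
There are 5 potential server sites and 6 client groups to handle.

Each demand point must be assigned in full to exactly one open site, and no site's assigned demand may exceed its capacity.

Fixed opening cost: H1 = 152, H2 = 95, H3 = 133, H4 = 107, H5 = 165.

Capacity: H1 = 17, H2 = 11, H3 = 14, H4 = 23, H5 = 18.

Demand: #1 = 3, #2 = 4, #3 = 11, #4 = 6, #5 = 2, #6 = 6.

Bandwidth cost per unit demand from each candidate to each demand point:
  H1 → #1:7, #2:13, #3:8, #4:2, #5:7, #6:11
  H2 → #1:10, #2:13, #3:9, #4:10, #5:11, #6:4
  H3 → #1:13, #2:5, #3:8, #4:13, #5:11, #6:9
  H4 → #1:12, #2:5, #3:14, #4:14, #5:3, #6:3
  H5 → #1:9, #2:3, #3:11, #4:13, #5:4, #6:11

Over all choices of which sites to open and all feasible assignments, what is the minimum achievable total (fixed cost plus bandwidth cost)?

Open {H1, H4}; cheapest assignment that respects the capacities:
  H1 (cap 17, load 17): #3, #4 — cost 11×8 + 6×2 = 100
  H4 (cap 23, load 15): #1, #2, #5, #6 — cost 3×12 + 4×5 + 2×3 + 6×3 = 80
  Shipping 180, fixed 259 → total 439.
  Any other capacity-feasible assignment to {H1, H4} ships for at least 180.
Compare {H2, H4}: its best feasible assignment gives total 465.
Compare {H3, H4}: its best feasible assignment gives total 492.
Every other set of open sites that can feasibly serve all demand totals ≥ 465 even under its best assignment. Minimum: 439.

439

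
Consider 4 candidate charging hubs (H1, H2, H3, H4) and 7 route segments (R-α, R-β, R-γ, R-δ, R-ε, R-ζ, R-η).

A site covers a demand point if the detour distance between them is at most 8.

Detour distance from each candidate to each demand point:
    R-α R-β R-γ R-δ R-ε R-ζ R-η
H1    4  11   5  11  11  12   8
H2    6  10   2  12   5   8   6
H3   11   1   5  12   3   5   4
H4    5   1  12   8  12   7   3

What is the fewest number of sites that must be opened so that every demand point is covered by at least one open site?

2

Coverage sets (demand points within 8 of each site):
  H1: {R-α, R-γ, R-η}
  H2: {R-α, R-γ, R-ε, R-ζ, R-η}
  H3: {R-β, R-γ, R-ε, R-ζ, R-η}
  H4: {R-α, R-β, R-δ, R-ζ, R-η}
No single site covers all 7 demand points.
But {H2, H4} covers everything, so the minimum is 2.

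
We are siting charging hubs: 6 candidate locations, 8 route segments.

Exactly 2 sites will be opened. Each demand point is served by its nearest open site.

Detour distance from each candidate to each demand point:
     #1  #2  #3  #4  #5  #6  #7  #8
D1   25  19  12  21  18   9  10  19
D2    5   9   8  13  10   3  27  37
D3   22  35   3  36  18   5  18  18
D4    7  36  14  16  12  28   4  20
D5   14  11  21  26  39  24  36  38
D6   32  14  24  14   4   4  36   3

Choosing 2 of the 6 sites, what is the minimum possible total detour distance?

Open {D4, D6}.
  #1→D4 7, #2→D6 14, #3→D4 14, #4→D6 14, #5→D6 4, #6→D6 4, #7→D4 4, #8→D6 3  ⇒ total 64.
Compare {D2, D4}: total 72.
Compare {D2, D6}: total 72.
No size-2 selection does better; minimum is 64.

64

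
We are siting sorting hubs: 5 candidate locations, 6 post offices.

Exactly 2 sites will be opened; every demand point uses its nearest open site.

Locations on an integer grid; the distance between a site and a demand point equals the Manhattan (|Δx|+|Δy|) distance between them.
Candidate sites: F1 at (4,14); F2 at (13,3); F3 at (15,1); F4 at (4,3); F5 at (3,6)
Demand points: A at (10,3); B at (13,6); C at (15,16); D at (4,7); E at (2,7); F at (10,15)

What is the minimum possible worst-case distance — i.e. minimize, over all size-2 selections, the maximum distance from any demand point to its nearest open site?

13

Open {F1, F2}.
  Farthest demand point is C at distance 13 (to F1); all others are ≤ 13.
With {F1, F3} the worst case is 13.
With {F1, F4} the worst case is 13.
No size-2 selection achieves below 13.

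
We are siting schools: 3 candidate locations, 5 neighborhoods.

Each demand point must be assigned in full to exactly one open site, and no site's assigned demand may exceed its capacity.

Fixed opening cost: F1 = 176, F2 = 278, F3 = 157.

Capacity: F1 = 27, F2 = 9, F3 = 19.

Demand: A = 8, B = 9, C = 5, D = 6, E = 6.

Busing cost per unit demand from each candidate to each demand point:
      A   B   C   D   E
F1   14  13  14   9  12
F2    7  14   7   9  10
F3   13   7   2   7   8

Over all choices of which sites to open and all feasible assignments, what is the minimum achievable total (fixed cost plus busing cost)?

644

Open {F1, F3}; cheapest assignment that respects the capacities:
  F1 (cap 27, load 20): A, D, E — cost 8×14 + 6×9 + 6×12 = 238
  F3 (cap 19, load 14): B, C — cost 9×7 + 5×2 = 73
  Shipping 311, fixed 333 → total 644.
  Any other capacity-feasible assignment to {F1, F3} ships for at least 311.
Compare {F1, F2}: its best feasible assignment gives total 823.
Compare {F1, F2, F3}: its best feasible assignment gives total 866.
Every other set of open sites that can feasibly serve all demand totals ≥ 823 even under its best assignment. Minimum: 644.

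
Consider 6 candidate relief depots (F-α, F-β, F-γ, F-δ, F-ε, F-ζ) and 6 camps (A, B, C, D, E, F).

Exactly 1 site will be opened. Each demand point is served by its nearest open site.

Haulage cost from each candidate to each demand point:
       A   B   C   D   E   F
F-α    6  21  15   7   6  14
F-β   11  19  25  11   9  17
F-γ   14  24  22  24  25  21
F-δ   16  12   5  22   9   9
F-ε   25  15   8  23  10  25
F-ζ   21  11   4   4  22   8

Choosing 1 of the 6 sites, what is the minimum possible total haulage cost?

69

Open {F-α}.
  A→F-α 6, B→F-α 21, C→F-α 15, D→F-α 7, E→F-α 6, F→F-α 14  ⇒ total 69.
Compare {F-ζ}: total 70.
Compare {F-δ}: total 73.
No size-1 selection does better; minimum is 69.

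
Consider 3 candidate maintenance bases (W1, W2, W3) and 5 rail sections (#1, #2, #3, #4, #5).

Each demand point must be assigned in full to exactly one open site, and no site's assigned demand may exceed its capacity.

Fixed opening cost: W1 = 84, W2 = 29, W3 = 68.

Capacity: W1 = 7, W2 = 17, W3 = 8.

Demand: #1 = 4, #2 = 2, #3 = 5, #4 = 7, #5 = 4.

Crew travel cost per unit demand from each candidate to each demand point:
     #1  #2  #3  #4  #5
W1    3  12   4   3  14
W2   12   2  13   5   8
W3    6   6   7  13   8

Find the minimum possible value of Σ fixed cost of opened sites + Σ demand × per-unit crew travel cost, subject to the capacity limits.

251

Open {W2, W3}; cheapest assignment that respects the capacities:
  W2 (cap 17, load 17): #1, #2, #4, #5 — cost 4×12 + 2×2 + 7×5 + 4×8 = 119
  W3 (cap 8, load 5): #3 — cost 5×7 = 35
  Shipping 154, fixed 97 → total 251.
  Any other capacity-feasible assignment to {W2, W3} ships for at least 154.
Compare {W1, W2}: its best feasible assignment gives total 252.
Compare {W1, W2, W3}: its best feasible assignment gives total 296.
Every other set of open sites that can feasibly serve all demand totals ≥ 252 even under its best assignment. Minimum: 251.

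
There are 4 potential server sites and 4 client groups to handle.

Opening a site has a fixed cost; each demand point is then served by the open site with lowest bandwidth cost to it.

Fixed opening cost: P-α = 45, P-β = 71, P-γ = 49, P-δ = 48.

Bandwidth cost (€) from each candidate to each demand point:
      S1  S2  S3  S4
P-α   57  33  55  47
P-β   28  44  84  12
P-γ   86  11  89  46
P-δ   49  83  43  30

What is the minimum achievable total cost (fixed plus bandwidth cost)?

Open {P-γ, P-δ}: assign each demand point to its cheapest open site.
  S1→P-δ 49, S2→P-γ 11, S3→P-δ 43, S4→P-δ 30
  bandwidth cost 133, fixed 97 → total 230.
Compare {P-α}: bandwidth cost 192 + fixed 45 = 237.
Compare {P-β}: bandwidth cost 168 + fixed 71 = 239.
Compare {P-α, P-β}: bandwidth cost 128 + fixed 116 = 244.
All other subsets cost ≥ 237. Minimum total cost: 230.

230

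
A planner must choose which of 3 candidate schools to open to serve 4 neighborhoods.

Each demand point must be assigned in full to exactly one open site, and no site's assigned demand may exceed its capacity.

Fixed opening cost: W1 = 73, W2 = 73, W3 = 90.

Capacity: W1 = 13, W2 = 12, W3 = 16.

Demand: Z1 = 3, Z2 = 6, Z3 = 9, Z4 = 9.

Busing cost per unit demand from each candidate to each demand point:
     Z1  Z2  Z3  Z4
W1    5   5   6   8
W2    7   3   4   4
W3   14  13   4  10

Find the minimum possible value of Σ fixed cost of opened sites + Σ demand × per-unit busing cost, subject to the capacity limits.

Open {W2, W3}; cheapest assignment that respects the capacities:
  W2 (cap 12, load 12): Z1, Z4 — cost 3×7 + 9×4 = 57
  W3 (cap 16, load 15): Z2, Z3 — cost 6×13 + 9×4 = 114
  Shipping 171, fixed 163 → total 334.
  Any other capacity-feasible assignment to {W2, W3} ships for at least 171.
Compare {W1, W2, W3}: its best feasible assignment gives total 353.
Compare {W1, W3}: its best feasible assignment gives total 364.
Every other set of open sites that can feasibly serve all demand totals ≥ 353 even under its best assignment. Minimum: 334.

334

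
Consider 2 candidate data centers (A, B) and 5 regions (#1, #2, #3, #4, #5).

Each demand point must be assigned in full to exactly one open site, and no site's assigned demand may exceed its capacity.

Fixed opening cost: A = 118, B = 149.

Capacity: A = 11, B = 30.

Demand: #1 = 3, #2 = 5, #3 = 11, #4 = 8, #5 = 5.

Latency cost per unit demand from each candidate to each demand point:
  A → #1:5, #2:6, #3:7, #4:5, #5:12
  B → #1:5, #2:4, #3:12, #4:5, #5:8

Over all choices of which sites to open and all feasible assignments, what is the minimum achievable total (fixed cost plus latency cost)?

Open {A, B}; cheapest assignment that respects the capacities:
  A (cap 11, load 11): #3 — cost 11×7 = 77
  B (cap 30, load 21): #1, #2, #4, #5 — cost 3×5 + 5×4 + 8×5 + 5×8 = 115
  Shipping 192, fixed 267 → total 459.
  Any other capacity-feasible assignment to {A, B} ships for at least 192.
Total demand is 32 and no other set of sites has combined capacity ≥ 32, so {A, B} is the only feasible choice of open sites. Minimum: 459.

459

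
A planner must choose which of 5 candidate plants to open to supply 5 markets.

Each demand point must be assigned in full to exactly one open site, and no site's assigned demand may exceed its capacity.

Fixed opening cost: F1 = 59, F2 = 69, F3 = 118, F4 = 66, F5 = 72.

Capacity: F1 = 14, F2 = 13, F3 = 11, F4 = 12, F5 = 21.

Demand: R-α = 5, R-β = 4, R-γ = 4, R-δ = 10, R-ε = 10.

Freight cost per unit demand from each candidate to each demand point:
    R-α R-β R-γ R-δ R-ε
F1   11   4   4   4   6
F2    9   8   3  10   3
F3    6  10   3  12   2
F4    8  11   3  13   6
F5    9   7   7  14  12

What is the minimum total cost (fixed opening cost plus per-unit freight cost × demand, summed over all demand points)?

332

Open {F1, F2, F4}; cheapest assignment that respects the capacities:
  F1 (cap 14, load 14): R-β, R-δ — cost 4×4 + 10×4 = 56
  F2 (cap 13, load 10): R-ε — cost 10×3 = 30
  F4 (cap 12, load 9): R-α, R-γ — cost 5×8 + 4×3 = 52
  Shipping 138, fixed 194 → total 332.
  Any other capacity-feasible assignment to {F1, F2, F4} ships for at least 138.
Compare {F1, F2, F5}: its best feasible assignment gives total 359.
Compare {F1, F3, F4}: its best feasible assignment gives total 371.
Every other set of open sites that can feasibly serve all demand totals ≥ 359 even under its best assignment. Minimum: 332.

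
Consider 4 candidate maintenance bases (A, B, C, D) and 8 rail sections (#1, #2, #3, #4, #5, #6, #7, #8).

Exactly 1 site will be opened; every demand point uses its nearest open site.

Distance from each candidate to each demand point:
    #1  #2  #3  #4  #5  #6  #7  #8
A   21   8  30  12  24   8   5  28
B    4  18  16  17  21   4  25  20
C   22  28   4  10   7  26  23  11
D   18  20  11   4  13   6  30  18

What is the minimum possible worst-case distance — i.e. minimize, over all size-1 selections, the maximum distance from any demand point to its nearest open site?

25

Open {B}.
  Farthest demand point is #7 at distance 25 (to B); all others are ≤ 25.
With {C} the worst case is 28.
With {A} the worst case is 30.
No size-1 selection achieves below 25.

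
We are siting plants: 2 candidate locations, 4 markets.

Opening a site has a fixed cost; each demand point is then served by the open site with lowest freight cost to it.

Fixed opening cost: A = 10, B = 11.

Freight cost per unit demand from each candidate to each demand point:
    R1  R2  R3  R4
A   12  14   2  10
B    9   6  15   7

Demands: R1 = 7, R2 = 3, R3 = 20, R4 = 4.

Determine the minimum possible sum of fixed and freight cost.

Open {A, B}: assign each demand point to its cheapest open site.
  R1→B 7×9=63, R2→B 3×6=18, R3→A 20×2=40, R4→B 4×7=28
  freight cost 149, fixed 21 → total 170.
Compare {A}: freight cost 206 + fixed 10 = 216.
Compare {B}: freight cost 409 + fixed 11 = 420.

170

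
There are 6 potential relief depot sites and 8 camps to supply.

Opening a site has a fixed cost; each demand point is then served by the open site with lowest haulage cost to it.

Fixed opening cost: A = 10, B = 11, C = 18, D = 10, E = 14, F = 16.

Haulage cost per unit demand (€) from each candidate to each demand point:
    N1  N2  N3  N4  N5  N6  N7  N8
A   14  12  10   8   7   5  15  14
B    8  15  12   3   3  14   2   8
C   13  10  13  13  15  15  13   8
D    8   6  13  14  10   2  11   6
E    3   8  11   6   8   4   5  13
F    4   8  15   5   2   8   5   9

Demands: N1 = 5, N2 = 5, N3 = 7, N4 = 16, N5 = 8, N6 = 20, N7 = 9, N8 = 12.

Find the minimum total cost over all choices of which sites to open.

359

Open {B, D, E}: assign each demand point to its cheapest open site.
  N1→E 5×3=15, N2→D 5×6=30, N3→E 7×11=77, N4→B 16×3=48, N5→B 8×3=24, N6→D 20×2=40, N7→B 9×2=18, N8→D 12×6=72
  haulage cost 324, fixed 35 → total 359.
Compare {A, B, D, F}: haulage cost 314 + fixed 47 = 361.
Compare {A, B, D, E}: haulage cost 317 + fixed 45 = 362.
Compare {B, D, F}: haulage cost 328 + fixed 37 = 365.
All other subsets cost ≥ 361. Minimum total cost: 359.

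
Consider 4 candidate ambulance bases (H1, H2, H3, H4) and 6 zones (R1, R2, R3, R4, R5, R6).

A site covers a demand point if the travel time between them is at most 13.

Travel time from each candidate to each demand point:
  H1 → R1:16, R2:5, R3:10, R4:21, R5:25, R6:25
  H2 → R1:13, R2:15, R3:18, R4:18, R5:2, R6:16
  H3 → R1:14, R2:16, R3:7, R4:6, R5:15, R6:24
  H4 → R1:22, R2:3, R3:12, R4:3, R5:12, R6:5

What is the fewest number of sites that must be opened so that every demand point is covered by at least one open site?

2

Coverage sets (demand points within 13 of each site):
  H1: {R2, R3}
  H2: {R1, R5}
  H3: {R3, R4}
  H4: {R2, R3, R4, R5, R6}
No single site covers all 6 demand points.
But {H2, H4} covers everything, so the minimum is 2.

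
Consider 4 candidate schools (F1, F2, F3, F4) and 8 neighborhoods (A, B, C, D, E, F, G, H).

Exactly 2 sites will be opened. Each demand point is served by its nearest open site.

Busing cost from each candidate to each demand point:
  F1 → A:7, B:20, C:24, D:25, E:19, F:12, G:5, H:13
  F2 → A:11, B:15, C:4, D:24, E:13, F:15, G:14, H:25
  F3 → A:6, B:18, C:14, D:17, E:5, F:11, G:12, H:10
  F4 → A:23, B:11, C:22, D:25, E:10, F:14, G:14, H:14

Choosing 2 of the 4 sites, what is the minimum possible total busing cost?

Open {F2, F3}.
  A→F3 6, B→F2 15, C→F2 4, D→F3 17, E→F3 5, F→F3 11, G→F3 12, H→F3 10  ⇒ total 80.
Compare {F1, F3}: total 86.
Compare {F3, F4}: total 86.
No size-2 selection does better; minimum is 80.

80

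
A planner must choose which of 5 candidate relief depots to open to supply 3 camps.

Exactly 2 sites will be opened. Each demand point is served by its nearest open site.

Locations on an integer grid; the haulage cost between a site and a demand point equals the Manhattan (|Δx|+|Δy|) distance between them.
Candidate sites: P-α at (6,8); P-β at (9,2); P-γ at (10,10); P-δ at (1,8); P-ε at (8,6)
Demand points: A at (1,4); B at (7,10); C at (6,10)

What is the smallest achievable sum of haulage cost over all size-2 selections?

9

Open {P-α, P-δ}.
  A→P-δ 4, B→P-α 3, C→P-α 2  ⇒ total 9.
Compare {P-γ, P-δ}: total 11.
Compare {P-α, P-β}: total 14.
No size-2 selection does better; minimum is 9.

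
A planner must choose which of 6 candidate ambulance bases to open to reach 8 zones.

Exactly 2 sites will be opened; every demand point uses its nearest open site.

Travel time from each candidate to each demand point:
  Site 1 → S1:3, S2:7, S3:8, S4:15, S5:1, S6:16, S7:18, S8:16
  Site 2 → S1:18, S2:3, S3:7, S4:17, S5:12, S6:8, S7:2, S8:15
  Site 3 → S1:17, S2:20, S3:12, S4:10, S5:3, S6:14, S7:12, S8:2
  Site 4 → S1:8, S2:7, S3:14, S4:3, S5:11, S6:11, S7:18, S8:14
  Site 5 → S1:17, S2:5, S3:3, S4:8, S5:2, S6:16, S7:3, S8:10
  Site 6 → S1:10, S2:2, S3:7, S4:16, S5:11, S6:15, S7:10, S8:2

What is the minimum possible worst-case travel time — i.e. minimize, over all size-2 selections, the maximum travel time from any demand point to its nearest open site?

11

Open {Site 4, Site 5}.
  Farthest demand point is S6 at travel time 11 (to Site 4); all others are ≤ 11.
With {Site 4, Site 6} the worst case is 11.
With {Site 3, Site 4} the worst case is 12.
No size-2 selection achieves below 11.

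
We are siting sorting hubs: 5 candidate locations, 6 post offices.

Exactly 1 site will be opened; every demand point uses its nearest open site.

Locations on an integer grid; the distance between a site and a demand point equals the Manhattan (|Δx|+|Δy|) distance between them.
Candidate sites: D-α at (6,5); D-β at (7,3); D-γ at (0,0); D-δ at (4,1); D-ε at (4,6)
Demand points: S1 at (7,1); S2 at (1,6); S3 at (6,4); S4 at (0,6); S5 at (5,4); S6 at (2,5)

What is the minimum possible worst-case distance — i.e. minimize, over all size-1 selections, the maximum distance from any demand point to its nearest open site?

7

Open {D-α}.
  Farthest demand point is S4 at distance 7 (to D-α); all others are ≤ 7.
With {D-ε} the worst case is 8.
With {D-δ} the worst case is 9.
No size-1 selection achieves below 7.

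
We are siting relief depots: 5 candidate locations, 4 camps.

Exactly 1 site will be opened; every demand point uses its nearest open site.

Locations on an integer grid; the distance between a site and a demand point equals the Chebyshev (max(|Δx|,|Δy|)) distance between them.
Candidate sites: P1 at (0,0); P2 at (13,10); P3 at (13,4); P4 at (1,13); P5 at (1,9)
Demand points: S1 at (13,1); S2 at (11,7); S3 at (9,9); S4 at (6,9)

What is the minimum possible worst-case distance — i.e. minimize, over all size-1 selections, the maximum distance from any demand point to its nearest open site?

Open {P3}.
  Farthest demand point is S4 at distance 7 (to P3); all others are ≤ 7.
With {P2} the worst case is 9.
With {P4} the worst case is 12.
No size-1 selection achieves below 7.

7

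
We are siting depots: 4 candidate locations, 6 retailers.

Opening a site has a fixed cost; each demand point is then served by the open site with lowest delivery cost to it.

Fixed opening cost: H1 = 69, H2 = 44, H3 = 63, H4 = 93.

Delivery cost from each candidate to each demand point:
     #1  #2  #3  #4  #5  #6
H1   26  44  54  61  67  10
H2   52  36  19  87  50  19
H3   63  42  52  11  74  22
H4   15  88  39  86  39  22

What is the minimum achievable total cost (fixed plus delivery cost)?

294

Open {H2, H3}: assign each demand point to its cheapest open site.
  #1→H2 52, #2→H2 36, #3→H2 19, #4→H3 11, #5→H2 50, #6→H2 19
  delivery cost 187, fixed 107 → total 294.
Compare {H2}: delivery cost 263 + fixed 44 = 307.
Compare {H1, H2}: delivery cost 202 + fixed 113 = 315.
Compare {H3, H4}: delivery cost 168 + fixed 156 = 324.
All other subsets cost ≥ 307. Minimum total cost: 294.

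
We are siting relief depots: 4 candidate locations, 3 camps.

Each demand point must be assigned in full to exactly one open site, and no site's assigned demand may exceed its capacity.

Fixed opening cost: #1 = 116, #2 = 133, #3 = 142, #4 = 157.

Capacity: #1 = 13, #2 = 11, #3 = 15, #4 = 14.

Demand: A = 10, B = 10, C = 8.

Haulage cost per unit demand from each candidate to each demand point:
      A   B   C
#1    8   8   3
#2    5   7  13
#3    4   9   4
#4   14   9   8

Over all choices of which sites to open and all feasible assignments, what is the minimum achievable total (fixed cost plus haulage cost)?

Open {#1, #2, #3}; cheapest assignment that respects the capacities:
  #1 (cap 13, load 8): C — cost 8×3 = 24
  #2 (cap 11, load 10): B — cost 10×7 = 70
  #3 (cap 15, load 10): A — cost 10×4 = 40
  Shipping 134, fixed 391 → total 525.
  Any other capacity-feasible assignment to {#1, #2, #3} ships for at least 134.
Compare {#1, #3, #4}: its best feasible assignment gives total 569.
Compare {#1, #2, #4}: its best feasible assignment gives total 570.
Every other set of open sites that can feasibly serve all demand totals ≥ 569 even under its best assignment. Minimum: 525.

525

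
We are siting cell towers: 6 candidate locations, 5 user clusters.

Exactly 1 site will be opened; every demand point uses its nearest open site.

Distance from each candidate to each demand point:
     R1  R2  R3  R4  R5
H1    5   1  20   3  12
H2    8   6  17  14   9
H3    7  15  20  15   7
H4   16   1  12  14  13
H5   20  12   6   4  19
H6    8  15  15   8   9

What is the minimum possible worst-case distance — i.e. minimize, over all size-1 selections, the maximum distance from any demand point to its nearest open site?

Open {H6}.
  Farthest demand point is R2 at distance 15 (to H6); all others are ≤ 15.
With {H4} the worst case is 16.
With {H2} the worst case is 17.
No size-1 selection achieves below 15.

15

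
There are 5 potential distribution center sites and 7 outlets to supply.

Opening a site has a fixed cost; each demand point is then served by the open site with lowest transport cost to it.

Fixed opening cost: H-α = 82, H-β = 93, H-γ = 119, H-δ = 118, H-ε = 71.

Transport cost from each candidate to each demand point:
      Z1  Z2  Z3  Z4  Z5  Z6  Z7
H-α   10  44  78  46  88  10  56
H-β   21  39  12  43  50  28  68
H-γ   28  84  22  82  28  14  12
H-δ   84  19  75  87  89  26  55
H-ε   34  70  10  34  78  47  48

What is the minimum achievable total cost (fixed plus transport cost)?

Open {H-β}: assign each demand point to its cheapest open site.
  Z1→H-β 21, Z2→H-β 39, Z3→H-β 12, Z4→H-β 43, Z5→H-β 50, Z6→H-β 28, Z7→H-β 68
  transport cost 261, fixed 93 → total 354.
Compare {H-α, H-γ}: transport cost 172 + fixed 201 = 373.
Compare {H-β, H-γ}: transport cost 169 + fixed 212 = 381.
Compare {H-γ, H-ε}: transport cost 196 + fixed 190 = 386.
All other subsets cost ≥ 373. Minimum total cost: 354.

354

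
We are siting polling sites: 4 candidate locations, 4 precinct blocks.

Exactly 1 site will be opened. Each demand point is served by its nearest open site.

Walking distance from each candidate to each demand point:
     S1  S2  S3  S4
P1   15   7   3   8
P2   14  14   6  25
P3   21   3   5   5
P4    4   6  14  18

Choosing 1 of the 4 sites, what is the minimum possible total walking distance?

33

Open {P1}.
  S1→P1 15, S2→P1 7, S3→P1 3, S4→P1 8  ⇒ total 33.
Compare {P3}: total 34.
Compare {P4}: total 42.
No size-1 selection does better; minimum is 33.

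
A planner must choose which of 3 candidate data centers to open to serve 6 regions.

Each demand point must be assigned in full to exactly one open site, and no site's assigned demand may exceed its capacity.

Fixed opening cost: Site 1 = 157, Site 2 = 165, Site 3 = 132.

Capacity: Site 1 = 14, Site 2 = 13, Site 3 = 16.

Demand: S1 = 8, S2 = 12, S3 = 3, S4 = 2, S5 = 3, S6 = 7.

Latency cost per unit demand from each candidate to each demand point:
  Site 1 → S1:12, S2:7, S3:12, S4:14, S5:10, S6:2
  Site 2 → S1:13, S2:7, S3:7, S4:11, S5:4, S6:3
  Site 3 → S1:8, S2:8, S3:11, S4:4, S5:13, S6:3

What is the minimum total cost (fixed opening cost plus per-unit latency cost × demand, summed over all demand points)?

Open {Site 1, Site 2, Site 3}; cheapest assignment that respects the capacities:
  Site 1 (cap 14, load 12): S2 — cost 12×7 = 84
  Site 2 (cap 13, load 13): S3, S5, S6 — cost 3×7 + 3×4 + 7×3 = 54
  Site 3 (cap 16, load 10): S1, S4 — cost 8×8 + 2×4 = 72
  Shipping 210, fixed 454 → total 664.
  Any other capacity-feasible assignment to {Site 1, Site 2, Site 3} ships for at least 210.
Total demand is 35 and no other set of sites has combined capacity ≥ 35, so {Site 1, Site 2, Site 3} is the only feasible choice of open sites. Minimum: 664.

664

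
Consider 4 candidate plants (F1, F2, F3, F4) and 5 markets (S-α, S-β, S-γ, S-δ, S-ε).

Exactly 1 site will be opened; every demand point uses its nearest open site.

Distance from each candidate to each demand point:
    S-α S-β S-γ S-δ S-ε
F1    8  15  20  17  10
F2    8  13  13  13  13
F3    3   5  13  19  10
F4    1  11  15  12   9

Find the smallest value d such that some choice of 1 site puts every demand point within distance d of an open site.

Open {F2}.
  Farthest demand point is S-β at distance 13 (to F2); all others are ≤ 13.
With {F4} the worst case is 15.
With {F3} the worst case is 19.
No size-1 selection achieves below 13.

13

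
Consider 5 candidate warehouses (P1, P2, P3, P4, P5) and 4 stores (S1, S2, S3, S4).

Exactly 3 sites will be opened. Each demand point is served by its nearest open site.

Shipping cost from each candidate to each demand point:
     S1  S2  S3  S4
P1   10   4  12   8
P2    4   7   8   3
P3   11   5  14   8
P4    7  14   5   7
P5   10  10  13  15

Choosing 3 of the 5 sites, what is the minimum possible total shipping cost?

Open {P1, P2, P4}.
  S1→P2 4, S2→P1 4, S3→P4 5, S4→P2 3  ⇒ total 16.
Compare {P2, P3, P4}: total 17.
Compare {P1, P2, P3}: total 19.
No size-3 selection does better; minimum is 16.

16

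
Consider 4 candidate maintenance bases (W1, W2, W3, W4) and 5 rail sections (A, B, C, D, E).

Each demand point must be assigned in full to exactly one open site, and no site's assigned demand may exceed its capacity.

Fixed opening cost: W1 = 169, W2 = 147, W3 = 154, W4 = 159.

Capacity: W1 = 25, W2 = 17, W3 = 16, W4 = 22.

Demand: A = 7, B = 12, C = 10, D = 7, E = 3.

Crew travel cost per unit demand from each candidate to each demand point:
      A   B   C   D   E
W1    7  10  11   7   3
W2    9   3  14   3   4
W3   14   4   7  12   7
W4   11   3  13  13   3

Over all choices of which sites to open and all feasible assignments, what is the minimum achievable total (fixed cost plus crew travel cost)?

568

Open {W2, W4}; cheapest assignment that respects the capacities:
  W2 (cap 17, load 17): A, D, E — cost 7×9 + 7×3 + 3×4 = 96
  W4 (cap 22, load 22): B, C — cost 12×3 + 10×13 = 166
  Shipping 262, fixed 306 → total 568.
  Any other capacity-feasible assignment to {W2, W4} ships for at least 262.
Compare {W1, W2}: its best feasible assignment gives total 572.
Compare {W1, W4}: its best feasible assignment gives total 581.
Every other set of open sites that can feasibly serve all demand totals ≥ 572 even under its best assignment. Minimum: 568.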